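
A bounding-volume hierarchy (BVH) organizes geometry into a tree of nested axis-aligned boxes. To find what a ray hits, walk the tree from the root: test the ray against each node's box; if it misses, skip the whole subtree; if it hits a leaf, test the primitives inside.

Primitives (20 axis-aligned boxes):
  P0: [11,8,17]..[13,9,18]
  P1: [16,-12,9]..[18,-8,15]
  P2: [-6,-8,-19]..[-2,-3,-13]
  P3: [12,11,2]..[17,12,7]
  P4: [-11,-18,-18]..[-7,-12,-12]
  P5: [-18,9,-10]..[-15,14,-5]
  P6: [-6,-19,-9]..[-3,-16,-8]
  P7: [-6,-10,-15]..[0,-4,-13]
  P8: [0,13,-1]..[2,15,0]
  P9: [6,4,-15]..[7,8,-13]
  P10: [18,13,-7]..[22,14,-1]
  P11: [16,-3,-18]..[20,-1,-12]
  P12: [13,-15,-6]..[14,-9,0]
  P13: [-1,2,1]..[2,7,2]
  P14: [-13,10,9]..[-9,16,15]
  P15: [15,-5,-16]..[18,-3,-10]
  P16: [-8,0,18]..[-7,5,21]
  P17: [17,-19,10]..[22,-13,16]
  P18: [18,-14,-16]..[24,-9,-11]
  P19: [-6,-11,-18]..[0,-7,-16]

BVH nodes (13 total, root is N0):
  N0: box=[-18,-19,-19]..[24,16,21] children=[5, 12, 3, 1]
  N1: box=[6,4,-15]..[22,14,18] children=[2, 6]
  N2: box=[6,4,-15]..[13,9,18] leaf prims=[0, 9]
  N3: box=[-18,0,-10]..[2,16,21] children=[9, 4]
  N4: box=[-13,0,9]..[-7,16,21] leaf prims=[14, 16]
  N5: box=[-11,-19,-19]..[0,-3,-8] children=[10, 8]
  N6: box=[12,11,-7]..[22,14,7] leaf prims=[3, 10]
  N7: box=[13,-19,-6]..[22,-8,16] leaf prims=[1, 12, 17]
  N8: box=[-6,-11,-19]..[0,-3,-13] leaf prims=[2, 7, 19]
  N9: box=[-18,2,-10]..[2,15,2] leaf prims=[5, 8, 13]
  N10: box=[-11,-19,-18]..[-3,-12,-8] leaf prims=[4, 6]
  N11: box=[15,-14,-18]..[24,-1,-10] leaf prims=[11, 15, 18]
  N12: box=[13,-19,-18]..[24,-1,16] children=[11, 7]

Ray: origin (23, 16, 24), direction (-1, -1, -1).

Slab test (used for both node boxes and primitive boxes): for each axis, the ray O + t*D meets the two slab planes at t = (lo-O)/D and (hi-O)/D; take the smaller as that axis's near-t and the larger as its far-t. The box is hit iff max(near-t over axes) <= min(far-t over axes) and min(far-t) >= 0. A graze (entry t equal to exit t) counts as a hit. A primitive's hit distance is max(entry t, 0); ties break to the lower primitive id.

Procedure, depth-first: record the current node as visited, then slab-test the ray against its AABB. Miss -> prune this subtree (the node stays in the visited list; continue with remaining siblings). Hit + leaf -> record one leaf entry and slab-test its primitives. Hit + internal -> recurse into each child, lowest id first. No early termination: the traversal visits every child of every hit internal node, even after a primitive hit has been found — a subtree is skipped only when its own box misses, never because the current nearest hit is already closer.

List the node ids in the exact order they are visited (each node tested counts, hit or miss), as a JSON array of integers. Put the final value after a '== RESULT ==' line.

Traverse from the root:
N0 x:[-1,41] y:[0,35] z:[3,43] -> hit [3,35], descend [1, 3, 5, 12]
  N1 x:[1,17] y:[2,12] z:[6,39] -> hit [6,12], descend [2, 6]
    N2 x:[10,17] y:[7,12] z:[6,39] -> hit [10,12] leaf, test {P0(miss), P9(miss)}
    N6 x:[1,11] y:[2,5] z:[17,31] -> miss, prune
  N3 x:[21,41] y:[0,16] z:[3,34] -> miss, prune
  N5 x:[23,34] y:[19,35] z:[32,43] -> hit [32,34], descend [8, 10]
    N8 x:[23,29] y:[19,27] z:[37,43] -> miss, prune
    N10 x:[26,34] y:[28,35] z:[32,42] -> hit [32,34] leaf, test {P4(miss), P6(miss)}
  N12 x:[-1,10] y:[17,35] z:[8,42] -> miss, prune

order=[0, 1, 2, 6, 3, 5, 8, 10, 12]  |boxes|=9  |leaves|=2  hit=miss

== RESULT ==
[0, 1, 2, 6, 3, 5, 8, 10, 12]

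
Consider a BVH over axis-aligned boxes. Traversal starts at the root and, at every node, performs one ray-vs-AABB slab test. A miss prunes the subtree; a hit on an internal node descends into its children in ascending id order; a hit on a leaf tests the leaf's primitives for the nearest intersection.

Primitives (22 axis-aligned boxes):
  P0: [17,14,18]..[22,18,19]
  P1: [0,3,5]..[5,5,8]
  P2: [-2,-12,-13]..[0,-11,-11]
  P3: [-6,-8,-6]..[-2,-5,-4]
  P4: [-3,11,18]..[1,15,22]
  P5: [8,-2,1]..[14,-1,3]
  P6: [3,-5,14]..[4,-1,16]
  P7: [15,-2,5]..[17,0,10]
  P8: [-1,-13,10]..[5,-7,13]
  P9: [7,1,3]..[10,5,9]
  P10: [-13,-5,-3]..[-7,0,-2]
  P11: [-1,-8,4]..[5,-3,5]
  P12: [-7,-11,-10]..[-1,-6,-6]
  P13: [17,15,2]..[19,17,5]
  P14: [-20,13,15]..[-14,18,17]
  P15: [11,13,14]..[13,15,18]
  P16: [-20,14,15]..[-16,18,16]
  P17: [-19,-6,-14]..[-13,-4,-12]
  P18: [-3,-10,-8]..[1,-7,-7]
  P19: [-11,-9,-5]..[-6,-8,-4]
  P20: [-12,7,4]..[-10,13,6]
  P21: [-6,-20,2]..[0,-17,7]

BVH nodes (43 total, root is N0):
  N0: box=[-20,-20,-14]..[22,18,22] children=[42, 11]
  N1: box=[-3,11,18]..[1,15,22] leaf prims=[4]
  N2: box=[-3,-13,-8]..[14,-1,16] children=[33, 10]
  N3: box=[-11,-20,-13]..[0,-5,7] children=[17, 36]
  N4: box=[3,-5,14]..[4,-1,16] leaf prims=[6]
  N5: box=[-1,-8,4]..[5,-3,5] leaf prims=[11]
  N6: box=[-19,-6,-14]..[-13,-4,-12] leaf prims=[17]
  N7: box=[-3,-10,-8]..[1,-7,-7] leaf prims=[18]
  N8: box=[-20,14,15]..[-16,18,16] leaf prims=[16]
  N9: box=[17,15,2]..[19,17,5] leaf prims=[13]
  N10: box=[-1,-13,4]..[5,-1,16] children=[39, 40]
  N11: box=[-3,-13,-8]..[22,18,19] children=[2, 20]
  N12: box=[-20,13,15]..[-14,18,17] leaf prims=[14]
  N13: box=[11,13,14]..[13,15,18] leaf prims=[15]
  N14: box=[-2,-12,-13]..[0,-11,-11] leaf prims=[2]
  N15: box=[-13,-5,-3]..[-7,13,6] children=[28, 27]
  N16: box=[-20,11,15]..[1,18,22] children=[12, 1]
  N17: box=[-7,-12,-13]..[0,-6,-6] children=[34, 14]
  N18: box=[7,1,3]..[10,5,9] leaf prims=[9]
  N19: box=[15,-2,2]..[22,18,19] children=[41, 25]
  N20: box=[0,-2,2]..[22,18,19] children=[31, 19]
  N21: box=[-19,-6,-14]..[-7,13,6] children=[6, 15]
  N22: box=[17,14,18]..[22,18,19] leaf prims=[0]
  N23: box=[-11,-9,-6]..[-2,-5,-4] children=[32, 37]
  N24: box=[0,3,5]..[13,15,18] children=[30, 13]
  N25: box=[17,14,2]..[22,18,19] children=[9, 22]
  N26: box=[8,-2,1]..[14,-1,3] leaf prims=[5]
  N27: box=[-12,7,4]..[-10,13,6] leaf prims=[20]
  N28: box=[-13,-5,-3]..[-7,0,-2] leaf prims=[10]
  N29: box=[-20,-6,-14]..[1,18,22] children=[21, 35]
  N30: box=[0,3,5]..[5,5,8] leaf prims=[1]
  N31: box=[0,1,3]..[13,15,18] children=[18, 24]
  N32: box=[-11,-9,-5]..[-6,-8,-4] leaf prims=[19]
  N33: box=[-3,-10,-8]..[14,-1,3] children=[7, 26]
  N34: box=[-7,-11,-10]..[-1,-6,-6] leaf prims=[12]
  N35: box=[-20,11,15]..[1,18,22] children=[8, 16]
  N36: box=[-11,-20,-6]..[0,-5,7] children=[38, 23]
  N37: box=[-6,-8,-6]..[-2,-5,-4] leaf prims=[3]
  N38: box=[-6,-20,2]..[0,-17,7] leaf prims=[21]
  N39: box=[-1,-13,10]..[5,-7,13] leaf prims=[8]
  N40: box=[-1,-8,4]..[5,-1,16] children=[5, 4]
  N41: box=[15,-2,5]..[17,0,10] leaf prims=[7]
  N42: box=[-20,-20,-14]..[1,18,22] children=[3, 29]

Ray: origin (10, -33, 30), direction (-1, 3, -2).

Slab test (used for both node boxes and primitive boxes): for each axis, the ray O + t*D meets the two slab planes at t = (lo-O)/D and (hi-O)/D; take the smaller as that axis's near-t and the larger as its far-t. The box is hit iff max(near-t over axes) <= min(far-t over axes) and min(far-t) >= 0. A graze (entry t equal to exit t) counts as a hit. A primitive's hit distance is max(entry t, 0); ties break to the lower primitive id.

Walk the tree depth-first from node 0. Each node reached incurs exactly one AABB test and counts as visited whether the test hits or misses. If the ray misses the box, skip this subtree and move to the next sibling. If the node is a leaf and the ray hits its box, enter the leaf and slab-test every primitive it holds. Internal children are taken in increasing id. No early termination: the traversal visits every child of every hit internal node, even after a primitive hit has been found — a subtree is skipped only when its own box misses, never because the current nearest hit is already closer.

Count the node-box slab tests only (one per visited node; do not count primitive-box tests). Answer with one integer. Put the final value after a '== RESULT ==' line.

Walk:
N0 x:[-12,30] y:[13/3,17] z:[4,22] -> hit [13/3,17], descend [11, 42]
  N11 x:[-12,13] y:[20/3,17] z:[11/2,19] -> hit [20/3,13], descend [2, 20]
    N2 x:[-4,13] y:[20/3,32/3] z:[7,19] -> hit [7,32/3], descend [10, 33]
      N10 x:[5,11] y:[20/3,32/3] z:[7,13] -> hit [7,32/3], descend [39, 40]
        N39 x:[5,11] y:[20/3,26/3] z:[17/2,10] -> hit [17/2,26/3] leaf, test {P8@t=17/2}
        N40 x:[5,11] y:[25/3,32/3] z:[7,13] -> hit [25/3,32/3], descend [4, 5]
          N4 x:[6,7] y:[28/3,32/3] z:[7,8] -> miss, prune
          N5 x:[5,11] y:[25/3,10] z:[25/2,13] -> miss, prune
      N33 x:[-4,13] y:[23/3,32/3] z:[27/2,19] -> miss, prune
    N20 x:[-12,10] y:[31/3,17] z:[11/2,14] -> miss, prune
  N42 x:[9,30] y:[13/3,17] z:[4,22] -> hit [9,17], descend [3, 29]
    N3 x:[10,21] y:[13/3,28/3] z:[23/2,43/2] -> miss, prune
    N29 x:[9,30] y:[9,17] z:[4,22] -> hit [9,17], descend [21, 35]
      N21 x:[17,29] y:[9,46/3] z:[12,22] -> miss, prune
      N35 x:[9,30] y:[44/3,17] z:[4,15/2] -> miss, prune

Visited [0, 11, 2, 10, 39, 40, 4, 5, 33, 20, 42, 3, 29, 21, 35]. Tests: 15 box, 1 leaf. Nearest: P8.

== RESULT ==
15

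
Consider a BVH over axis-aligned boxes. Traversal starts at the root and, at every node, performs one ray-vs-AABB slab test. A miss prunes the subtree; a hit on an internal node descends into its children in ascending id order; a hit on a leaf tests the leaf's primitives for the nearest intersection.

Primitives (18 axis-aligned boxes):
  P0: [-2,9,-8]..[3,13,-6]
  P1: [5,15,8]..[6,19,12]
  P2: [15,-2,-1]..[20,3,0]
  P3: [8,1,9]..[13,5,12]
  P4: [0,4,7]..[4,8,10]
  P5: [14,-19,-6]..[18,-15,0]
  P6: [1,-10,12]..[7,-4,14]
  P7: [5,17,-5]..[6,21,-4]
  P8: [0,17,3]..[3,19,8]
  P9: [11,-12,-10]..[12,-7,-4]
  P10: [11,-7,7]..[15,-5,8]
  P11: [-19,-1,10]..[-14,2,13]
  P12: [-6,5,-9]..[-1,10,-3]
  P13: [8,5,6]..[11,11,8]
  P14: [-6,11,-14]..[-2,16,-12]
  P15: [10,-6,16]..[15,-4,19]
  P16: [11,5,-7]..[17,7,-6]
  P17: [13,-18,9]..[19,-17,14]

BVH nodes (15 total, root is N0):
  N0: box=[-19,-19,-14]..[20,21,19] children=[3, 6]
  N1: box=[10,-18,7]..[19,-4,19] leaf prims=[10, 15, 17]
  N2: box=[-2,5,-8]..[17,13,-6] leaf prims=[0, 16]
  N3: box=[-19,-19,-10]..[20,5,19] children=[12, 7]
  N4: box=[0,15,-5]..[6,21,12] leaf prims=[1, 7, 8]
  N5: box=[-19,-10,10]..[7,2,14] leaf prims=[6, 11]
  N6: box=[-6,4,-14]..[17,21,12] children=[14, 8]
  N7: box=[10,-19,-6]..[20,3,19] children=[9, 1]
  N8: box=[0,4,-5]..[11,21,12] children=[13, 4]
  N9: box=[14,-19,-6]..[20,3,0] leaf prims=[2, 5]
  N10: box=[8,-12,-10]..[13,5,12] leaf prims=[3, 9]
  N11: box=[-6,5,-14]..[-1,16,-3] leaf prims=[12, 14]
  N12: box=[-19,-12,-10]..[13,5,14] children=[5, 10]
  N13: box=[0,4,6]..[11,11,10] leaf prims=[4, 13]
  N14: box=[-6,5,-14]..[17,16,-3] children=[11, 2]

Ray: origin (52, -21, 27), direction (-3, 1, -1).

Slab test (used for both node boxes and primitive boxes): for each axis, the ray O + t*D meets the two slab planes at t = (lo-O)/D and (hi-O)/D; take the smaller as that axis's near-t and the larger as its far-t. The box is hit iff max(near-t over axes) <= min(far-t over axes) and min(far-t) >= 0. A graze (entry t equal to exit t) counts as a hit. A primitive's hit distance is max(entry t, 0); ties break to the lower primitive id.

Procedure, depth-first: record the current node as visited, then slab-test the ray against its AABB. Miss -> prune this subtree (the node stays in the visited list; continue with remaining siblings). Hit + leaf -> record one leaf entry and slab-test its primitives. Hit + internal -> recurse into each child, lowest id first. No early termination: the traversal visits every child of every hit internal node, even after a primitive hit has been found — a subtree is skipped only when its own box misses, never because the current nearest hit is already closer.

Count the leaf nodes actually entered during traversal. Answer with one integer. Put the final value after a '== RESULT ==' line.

Walk:
N0 x:[32/3,71/3] y:[2,42] z:[8,41] -> hit [32/3,71/3], descend [3, 6]
  N3 x:[32/3,71/3] y:[2,26] z:[8,37] -> hit [32/3,71/3], descend [7, 12]
    N7 x:[32/3,14] y:[2,24] z:[8,33] -> hit [32/3,14], descend [1, 9]
      N1 x:[11,14] y:[3,17] z:[8,20] -> hit [11,14] leaf, test {P10(miss), P15(miss), P17(miss)}
      N9 x:[32/3,38/3] y:[2,24] z:[27,33] -> miss, prune
    N12 x:[13,71/3] y:[9,26] z:[13,37] -> hit [13,71/3], descend [5, 10]
      N5 x:[15,71/3] y:[11,23] z:[13,17] -> hit [15,17] leaf, test {P6@t=15, P11(miss)}
      N10 x:[13,44/3] y:[9,26] z:[15,37] -> miss, prune
  N6 x:[35/3,58/3] y:[25,42] z:[15,41] -> miss, prune

9 AABB tests over nodes [0, 3, 7, 1, 9, 12, 5, 10, 6]; 2 leaves entered; closest P6.

== RESULT ==
2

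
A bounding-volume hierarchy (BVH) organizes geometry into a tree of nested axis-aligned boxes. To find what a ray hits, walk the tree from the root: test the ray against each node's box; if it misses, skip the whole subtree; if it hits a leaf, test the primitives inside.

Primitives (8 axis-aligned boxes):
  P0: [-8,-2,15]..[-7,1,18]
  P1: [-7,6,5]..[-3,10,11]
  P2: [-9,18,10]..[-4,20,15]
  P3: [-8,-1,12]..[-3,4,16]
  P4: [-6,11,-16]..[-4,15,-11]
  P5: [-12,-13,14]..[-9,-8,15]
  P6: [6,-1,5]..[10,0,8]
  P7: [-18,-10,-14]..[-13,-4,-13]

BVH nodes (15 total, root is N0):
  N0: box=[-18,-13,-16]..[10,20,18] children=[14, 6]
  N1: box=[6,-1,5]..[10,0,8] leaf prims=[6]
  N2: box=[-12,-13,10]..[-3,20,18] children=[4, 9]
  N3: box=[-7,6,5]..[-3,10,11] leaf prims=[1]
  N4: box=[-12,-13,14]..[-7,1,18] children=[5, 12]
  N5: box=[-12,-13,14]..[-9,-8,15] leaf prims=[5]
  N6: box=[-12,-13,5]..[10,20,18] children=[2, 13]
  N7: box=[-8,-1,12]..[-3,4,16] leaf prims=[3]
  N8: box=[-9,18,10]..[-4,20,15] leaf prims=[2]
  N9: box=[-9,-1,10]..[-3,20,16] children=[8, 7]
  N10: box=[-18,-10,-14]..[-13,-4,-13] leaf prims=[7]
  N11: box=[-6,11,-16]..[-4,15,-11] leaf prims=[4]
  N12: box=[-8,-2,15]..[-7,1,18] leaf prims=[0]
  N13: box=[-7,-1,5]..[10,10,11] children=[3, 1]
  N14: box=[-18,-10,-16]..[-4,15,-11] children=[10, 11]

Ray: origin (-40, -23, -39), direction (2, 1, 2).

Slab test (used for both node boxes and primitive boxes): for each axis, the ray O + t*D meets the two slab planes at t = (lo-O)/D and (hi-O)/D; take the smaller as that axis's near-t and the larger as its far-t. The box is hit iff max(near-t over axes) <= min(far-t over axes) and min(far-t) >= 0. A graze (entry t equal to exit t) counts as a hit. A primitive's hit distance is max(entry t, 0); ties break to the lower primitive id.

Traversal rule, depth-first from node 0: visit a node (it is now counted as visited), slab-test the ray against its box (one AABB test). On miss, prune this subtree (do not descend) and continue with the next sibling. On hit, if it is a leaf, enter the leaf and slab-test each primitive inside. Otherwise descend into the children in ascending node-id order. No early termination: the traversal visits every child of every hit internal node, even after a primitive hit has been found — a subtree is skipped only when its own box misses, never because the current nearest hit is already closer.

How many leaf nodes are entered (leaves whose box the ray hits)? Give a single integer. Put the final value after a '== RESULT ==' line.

Walk:
N0 x:[11,25] y:[10,43] z:[23/2,57/2] -> hit [23/2,25], descend [6, 14]
  N6 x:[14,25] y:[10,43] z:[22,57/2] -> hit [22,25], descend [2, 13]
    N2 x:[14,37/2] y:[10,43] z:[49/2,57/2] -> miss, prune
    N13 x:[33/2,25] y:[22,33] z:[22,25] -> hit [22,25], descend [1, 3]
      N1 x:[23,25] y:[22,23] z:[22,47/2] -> hit [23,23] leaf, test {P6@t=23}
      N3 x:[33/2,37/2] y:[29,33] z:[22,25] -> miss, prune
  N14 x:[11,18] y:[13,38] z:[23/2,14] -> hit [13,14], descend [10, 11]
    N10 x:[11,27/2] y:[13,19] z:[25/2,13] -> hit [13,13] leaf, test {P7@t=13}
    N11 x:[17,18] y:[34,38] z:[23/2,14] -> miss, prune

Summary -> nodes [0, 6, 2, 13, 1, 3, 14, 10, 11]; box-tests=9; leaf-entries=2; first=P7

== RESULT ==
2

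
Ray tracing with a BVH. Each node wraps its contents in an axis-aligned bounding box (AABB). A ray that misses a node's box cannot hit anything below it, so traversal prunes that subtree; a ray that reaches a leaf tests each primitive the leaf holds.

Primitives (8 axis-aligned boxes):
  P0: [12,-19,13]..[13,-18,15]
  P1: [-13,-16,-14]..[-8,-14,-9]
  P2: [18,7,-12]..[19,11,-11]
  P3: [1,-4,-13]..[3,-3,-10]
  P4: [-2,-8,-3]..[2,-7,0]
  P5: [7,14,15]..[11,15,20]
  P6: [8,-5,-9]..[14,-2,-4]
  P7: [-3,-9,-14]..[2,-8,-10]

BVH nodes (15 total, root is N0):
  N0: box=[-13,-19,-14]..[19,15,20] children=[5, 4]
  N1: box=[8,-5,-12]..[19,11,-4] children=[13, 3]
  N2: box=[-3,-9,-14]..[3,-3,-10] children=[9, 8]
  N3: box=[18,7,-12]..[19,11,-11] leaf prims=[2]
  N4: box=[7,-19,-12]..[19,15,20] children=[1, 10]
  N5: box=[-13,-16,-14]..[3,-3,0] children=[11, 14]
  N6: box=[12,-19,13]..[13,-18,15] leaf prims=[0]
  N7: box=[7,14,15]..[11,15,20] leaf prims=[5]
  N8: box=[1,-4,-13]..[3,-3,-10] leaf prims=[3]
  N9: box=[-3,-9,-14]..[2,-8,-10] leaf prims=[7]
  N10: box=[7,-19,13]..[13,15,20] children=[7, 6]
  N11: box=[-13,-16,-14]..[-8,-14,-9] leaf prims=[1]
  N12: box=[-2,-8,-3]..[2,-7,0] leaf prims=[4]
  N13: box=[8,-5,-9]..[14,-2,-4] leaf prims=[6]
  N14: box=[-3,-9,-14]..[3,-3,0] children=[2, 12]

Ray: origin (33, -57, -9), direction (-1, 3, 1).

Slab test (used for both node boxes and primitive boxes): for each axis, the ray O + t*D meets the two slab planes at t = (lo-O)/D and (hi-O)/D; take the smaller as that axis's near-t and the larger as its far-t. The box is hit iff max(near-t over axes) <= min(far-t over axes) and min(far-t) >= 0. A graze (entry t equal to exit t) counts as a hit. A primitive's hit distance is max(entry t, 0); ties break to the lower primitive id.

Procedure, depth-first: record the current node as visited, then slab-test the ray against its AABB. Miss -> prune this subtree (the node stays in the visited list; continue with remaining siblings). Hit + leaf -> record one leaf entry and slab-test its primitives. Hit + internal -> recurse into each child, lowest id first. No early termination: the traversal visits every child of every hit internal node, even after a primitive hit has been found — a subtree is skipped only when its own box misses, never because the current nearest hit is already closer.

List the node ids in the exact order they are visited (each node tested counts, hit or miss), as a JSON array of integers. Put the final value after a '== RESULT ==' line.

Trace the traversal:
N0 x:[14,46] y:[38/3,24] z:[-5,29] -> hit [14,24], descend [4, 5]
  N4 x:[14,26] y:[38/3,24] z:[-3,29] -> hit [14,24], descend [1, 10]
    N1 x:[14,25] y:[52/3,68/3] z:[-3,5] -> miss, prune
    N10 x:[20,26] y:[38/3,24] z:[22,29] -> hit [22,24], descend [6, 7]
      N6 x:[20,21] y:[38/3,13] z:[22,24] -> miss, prune
      N7 x:[22,26] y:[71/3,24] z:[24,29] -> hit [24,24] leaf, test {P5@t=24}
  N5 x:[30,46] y:[41/3,18] z:[-5,9] -> miss, prune

order=[0, 4, 1, 10, 6, 7, 5]  |boxes|=7  |leaves|=1  hit=P5

== RESULT ==
[0, 4, 1, 10, 6, 7, 5]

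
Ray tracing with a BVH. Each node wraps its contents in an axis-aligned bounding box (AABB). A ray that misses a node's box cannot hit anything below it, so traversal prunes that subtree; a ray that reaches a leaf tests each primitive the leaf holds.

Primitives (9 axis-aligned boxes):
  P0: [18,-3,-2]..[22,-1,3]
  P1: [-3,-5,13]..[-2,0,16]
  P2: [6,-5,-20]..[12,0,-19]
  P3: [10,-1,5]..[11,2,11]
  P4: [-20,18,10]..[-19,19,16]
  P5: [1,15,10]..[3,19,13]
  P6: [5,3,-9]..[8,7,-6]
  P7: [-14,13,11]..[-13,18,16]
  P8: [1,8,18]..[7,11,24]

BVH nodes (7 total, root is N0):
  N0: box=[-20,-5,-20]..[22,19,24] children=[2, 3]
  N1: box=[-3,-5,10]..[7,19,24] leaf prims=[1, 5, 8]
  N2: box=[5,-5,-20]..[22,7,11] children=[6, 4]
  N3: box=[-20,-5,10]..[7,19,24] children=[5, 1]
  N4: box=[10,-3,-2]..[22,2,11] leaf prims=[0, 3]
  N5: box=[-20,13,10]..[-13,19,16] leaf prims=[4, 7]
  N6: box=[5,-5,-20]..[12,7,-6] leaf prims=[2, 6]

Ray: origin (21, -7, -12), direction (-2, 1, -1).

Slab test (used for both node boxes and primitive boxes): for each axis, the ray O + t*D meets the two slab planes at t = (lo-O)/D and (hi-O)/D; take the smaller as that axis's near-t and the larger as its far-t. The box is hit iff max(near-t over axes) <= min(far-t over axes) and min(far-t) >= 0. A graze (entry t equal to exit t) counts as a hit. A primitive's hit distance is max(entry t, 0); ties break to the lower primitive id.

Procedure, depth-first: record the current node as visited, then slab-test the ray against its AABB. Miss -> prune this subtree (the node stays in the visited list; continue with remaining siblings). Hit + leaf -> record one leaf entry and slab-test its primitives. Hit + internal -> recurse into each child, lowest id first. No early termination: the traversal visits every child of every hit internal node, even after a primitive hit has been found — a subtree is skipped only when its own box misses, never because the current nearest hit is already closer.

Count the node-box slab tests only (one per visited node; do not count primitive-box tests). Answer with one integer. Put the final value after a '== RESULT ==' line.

Walk:
N0 x:[-1/2,41/2] y:[2,26] z:[-36,8] -> hit [2,8], descend [2, 3]
  N2 x:[-1/2,8] y:[2,14] z:[-23,8] -> hit [2,8], descend [4, 6]
    N4 x:[-1/2,11/2] y:[4,9] z:[-23,-10] -> miss, prune
    N6 x:[9/2,8] y:[2,14] z:[-6,8] -> hit [9/2,8] leaf, test {P2@t=7, P6(miss)}
  N3 x:[7,41/2] y:[2,26] z:[-36,-22] -> miss, prune

5 AABB tests over nodes [0, 2, 4, 6, 3]; 1 leaf entered; closest P2.

== RESULT ==
5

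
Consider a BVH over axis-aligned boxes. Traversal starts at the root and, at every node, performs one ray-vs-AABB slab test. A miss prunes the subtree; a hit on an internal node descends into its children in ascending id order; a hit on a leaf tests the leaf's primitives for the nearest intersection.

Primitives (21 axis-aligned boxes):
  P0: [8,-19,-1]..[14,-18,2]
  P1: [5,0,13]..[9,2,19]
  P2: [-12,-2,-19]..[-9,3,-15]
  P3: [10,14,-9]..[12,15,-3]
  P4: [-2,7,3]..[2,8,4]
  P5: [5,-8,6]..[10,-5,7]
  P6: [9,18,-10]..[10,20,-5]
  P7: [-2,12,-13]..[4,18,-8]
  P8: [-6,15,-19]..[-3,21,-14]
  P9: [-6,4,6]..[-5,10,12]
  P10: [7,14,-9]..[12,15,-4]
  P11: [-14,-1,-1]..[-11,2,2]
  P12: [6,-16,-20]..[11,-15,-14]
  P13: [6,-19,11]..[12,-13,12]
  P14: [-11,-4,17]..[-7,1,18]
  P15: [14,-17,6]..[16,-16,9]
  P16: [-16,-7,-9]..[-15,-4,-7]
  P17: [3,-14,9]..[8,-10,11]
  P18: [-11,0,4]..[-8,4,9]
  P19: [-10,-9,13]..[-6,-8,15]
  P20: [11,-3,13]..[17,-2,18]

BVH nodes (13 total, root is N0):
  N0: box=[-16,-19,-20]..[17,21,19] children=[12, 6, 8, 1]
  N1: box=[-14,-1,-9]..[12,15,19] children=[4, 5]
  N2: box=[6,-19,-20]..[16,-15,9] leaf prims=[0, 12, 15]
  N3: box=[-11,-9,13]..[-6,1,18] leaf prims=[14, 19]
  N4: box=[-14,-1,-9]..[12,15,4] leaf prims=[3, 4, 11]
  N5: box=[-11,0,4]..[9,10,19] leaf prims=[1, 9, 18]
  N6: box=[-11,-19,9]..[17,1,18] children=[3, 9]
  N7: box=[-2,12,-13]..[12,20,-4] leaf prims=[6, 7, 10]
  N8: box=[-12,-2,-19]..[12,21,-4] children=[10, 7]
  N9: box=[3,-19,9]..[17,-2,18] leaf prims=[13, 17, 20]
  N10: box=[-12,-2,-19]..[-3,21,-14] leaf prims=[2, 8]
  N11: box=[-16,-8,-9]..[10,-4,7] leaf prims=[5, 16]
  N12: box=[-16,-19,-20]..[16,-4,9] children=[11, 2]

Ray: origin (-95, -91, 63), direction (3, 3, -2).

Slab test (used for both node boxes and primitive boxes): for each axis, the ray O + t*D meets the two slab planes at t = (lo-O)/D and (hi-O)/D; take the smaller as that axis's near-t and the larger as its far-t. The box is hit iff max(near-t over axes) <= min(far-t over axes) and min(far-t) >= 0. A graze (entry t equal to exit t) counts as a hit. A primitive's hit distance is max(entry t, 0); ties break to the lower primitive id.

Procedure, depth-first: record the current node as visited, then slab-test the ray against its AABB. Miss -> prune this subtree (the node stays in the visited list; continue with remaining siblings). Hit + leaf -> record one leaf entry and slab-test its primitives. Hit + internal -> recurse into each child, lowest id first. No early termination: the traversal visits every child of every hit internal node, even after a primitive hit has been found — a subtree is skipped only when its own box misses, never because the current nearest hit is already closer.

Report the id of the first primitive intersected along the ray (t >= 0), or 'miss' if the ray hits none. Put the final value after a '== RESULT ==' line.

Traverse from the root:
N0 x:[79/3,112/3] y:[24,112/3] z:[22,83/2] -> hit [79/3,112/3], descend [1, 6, 8, 12]
  N1 x:[27,107/3] y:[30,106/3] z:[22,36] -> hit [30,106/3], descend [4, 5]
    N4 x:[27,107/3] y:[30,106/3] z:[59/2,36] -> hit [30,106/3] leaf, test {P3@t=35, P4(miss), P11(miss)}
    N5 x:[28,104/3] y:[91/3,101/3] z:[22,59/2] -> miss, prune
  N6 x:[28,112/3] y:[24,92/3] z:[45/2,27] -> miss, prune
  N8 x:[83/3,107/3] y:[89/3,112/3] z:[67/2,41] -> hit [67/2,107/3], descend [7, 10]
    N7 x:[31,107/3] y:[103/3,37] z:[67/2,38] -> hit [103/3,107/3] leaf, test {P6(miss), P7(miss), P10@t=35}
    N10 x:[83/3,92/3] y:[89/3,112/3] z:[77/2,41] -> miss, prune
  N12 x:[79/3,37] y:[24,29] z:[27,83/2] -> hit [27,29], descend [2, 11]
    N2 x:[101/3,37] y:[24,76/3] z:[27,83/2] -> miss, prune
    N11 x:[79/3,35] y:[83/3,29] z:[28,36] -> hit [28,29] leaf, test {P5(miss), P16(miss)}

Summary -> nodes [0, 1, 4, 5, 6, 8, 7, 10, 12, 2, 11]; box-tests=11; leaf-entries=3; first=P3

== RESULT ==
3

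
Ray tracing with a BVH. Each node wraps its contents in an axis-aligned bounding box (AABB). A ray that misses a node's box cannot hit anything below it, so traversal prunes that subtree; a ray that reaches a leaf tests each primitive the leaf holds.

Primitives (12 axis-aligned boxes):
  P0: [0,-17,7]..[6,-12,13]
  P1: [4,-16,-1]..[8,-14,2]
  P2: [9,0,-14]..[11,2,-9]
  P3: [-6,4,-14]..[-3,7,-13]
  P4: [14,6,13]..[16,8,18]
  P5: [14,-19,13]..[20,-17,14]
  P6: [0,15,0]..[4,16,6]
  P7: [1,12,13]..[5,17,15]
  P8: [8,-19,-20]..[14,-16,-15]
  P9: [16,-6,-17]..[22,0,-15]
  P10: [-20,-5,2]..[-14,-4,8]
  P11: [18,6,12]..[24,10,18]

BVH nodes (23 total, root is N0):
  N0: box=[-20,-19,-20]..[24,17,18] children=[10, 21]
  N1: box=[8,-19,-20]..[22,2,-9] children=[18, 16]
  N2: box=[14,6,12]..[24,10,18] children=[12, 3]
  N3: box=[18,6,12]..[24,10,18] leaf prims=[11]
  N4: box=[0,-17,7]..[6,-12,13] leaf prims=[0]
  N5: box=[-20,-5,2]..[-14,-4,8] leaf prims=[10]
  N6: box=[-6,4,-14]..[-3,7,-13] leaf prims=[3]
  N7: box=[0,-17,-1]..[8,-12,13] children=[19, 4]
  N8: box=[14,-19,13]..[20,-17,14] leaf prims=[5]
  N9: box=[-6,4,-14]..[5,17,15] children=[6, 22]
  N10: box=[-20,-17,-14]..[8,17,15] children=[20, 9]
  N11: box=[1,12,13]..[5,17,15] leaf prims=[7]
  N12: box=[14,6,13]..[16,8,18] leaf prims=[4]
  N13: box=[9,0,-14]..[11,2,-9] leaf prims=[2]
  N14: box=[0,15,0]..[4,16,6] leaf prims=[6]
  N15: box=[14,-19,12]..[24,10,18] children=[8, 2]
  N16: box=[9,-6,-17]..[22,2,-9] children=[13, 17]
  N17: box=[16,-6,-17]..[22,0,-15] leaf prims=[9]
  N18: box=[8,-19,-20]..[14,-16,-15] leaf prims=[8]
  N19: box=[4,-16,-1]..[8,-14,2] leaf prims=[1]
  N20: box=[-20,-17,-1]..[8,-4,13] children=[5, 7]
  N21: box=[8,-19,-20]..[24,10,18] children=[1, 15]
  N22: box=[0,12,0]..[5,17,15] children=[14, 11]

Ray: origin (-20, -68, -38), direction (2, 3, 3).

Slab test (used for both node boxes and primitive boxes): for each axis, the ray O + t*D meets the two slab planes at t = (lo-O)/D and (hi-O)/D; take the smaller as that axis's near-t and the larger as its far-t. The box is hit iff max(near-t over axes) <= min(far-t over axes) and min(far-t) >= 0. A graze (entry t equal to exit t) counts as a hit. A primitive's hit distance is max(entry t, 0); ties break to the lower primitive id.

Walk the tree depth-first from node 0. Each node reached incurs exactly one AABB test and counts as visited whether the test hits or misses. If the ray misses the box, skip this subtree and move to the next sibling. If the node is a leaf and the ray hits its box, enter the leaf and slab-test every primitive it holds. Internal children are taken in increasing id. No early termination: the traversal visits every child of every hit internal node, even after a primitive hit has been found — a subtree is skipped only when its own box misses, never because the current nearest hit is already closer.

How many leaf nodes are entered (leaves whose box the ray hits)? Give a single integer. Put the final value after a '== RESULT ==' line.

Walk:
N0 x:[0,22] y:[49/3,85/3] z:[6,56/3] -> hit [49/3,56/3], descend [10, 21]
  N10 x:[0,14] y:[17,85/3] z:[8,53/3] -> miss, prune
  N21 x:[14,22] y:[49/3,26] z:[6,56/3] -> hit [49/3,56/3], descend [1, 15]
    N1 x:[14,21] y:[49/3,70/3] z:[6,29/3] -> miss, prune
    N15 x:[17,22] y:[49/3,26] z:[50/3,56/3] -> hit [17,56/3], descend [2, 8]
      N2 x:[17,22] y:[74/3,26] z:[50/3,56/3] -> miss, prune
      N8 x:[17,20] y:[49/3,17] z:[17,52/3] -> hit [17,17] leaf, test {P5@t=17}

7 AABB tests over nodes [0, 10, 21, 1, 15, 2, 8]; 1 leaf entered; closest P5.

== RESULT ==
1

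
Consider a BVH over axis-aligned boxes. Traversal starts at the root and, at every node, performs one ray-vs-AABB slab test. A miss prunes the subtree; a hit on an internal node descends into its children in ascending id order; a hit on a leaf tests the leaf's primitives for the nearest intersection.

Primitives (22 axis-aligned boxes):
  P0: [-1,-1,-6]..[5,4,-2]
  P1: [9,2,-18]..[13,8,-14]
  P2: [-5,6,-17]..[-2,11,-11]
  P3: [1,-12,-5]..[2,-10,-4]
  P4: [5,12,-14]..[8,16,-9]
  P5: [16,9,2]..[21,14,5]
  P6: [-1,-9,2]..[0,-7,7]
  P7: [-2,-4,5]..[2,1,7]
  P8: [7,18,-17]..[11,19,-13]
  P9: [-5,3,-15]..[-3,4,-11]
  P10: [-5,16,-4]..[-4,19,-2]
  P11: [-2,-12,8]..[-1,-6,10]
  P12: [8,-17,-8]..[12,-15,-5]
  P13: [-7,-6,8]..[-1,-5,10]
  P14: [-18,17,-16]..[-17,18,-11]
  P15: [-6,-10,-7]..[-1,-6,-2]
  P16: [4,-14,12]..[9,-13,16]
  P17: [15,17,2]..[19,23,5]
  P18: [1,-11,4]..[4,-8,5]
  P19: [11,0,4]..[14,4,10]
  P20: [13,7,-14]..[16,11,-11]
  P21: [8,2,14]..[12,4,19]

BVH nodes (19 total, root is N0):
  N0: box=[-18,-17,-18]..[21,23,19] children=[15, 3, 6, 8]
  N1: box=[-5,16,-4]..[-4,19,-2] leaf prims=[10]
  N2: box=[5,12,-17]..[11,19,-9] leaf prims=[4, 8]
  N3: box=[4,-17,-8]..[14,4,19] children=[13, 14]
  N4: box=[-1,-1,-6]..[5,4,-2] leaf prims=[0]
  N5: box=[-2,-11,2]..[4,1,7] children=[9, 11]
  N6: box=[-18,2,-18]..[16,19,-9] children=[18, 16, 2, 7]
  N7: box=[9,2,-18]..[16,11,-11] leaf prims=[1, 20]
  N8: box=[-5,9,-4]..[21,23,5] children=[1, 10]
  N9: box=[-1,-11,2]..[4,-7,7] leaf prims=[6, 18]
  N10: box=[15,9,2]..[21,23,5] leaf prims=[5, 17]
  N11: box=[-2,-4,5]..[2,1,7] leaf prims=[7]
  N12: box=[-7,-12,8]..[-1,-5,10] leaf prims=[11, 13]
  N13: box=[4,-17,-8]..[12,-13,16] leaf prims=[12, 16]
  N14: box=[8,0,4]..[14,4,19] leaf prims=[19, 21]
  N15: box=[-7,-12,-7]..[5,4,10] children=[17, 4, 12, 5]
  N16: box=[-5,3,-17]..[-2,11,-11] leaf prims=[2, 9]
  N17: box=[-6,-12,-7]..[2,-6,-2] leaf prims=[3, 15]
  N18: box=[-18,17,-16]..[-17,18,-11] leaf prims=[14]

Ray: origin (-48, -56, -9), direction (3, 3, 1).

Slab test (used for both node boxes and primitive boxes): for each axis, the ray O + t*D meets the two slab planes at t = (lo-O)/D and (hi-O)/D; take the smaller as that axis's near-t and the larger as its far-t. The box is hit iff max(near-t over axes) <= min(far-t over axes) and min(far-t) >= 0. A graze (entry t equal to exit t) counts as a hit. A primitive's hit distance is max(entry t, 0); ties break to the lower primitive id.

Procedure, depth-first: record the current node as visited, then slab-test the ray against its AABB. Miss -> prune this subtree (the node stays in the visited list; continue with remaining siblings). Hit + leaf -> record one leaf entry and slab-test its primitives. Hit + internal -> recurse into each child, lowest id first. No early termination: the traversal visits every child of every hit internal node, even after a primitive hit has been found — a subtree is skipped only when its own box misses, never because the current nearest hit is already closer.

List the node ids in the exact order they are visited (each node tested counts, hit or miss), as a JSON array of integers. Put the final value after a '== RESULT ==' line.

Trace the traversal:
N0 x:[10,23] y:[13,79/3] z:[-9,28] -> hit [13,23], descend [3, 6, 8, 15]
  N3 x:[52/3,62/3] y:[13,20] z:[1,28] -> hit [52/3,20], descend [13, 14]
    N13 x:[52/3,20] y:[13,43/3] z:[1,25] -> miss, prune
    N14 x:[56/3,62/3] y:[56/3,20] z:[13,28] -> hit [56/3,20] leaf, test {P19(miss), P21(miss)}
  N6 x:[10,64/3] y:[58/3,25] z:[-9,0] -> miss, prune
  N8 x:[43/3,23] y:[65/3,79/3] z:[5,14] -> miss, prune
  N15 x:[41/3,53/3] y:[44/3,20] z:[2,19] -> hit [44/3,53/3], descend [4, 5, 12, 17]
    N4 x:[47/3,53/3] y:[55/3,20] z:[3,7] -> miss, prune
    N5 x:[46/3,52/3] y:[15,19] z:[11,16] -> hit [46/3,16], descend [9, 11]
      N9 x:[47/3,52/3] y:[15,49/3] z:[11,16] -> hit [47/3,16] leaf, test {P6@t=47/3, P18(miss)}
      N11 x:[46/3,50/3] y:[52/3,19] z:[14,16] -> miss, prune
    N12 x:[41/3,47/3] y:[44/3,17] z:[17,19] -> miss, prune
    N17 x:[14,50/3] y:[44/3,50/3] z:[2,7] -> miss, prune

13 AABB tests over nodes [0, 3, 13, 14, 6, 8, 15, 4, 5, 9, 11, 12, 17]; 2 leaves entered; closest P6.

== RESULT ==
[0, 3, 13, 14, 6, 8, 15, 4, 5, 9, 11, 12, 17]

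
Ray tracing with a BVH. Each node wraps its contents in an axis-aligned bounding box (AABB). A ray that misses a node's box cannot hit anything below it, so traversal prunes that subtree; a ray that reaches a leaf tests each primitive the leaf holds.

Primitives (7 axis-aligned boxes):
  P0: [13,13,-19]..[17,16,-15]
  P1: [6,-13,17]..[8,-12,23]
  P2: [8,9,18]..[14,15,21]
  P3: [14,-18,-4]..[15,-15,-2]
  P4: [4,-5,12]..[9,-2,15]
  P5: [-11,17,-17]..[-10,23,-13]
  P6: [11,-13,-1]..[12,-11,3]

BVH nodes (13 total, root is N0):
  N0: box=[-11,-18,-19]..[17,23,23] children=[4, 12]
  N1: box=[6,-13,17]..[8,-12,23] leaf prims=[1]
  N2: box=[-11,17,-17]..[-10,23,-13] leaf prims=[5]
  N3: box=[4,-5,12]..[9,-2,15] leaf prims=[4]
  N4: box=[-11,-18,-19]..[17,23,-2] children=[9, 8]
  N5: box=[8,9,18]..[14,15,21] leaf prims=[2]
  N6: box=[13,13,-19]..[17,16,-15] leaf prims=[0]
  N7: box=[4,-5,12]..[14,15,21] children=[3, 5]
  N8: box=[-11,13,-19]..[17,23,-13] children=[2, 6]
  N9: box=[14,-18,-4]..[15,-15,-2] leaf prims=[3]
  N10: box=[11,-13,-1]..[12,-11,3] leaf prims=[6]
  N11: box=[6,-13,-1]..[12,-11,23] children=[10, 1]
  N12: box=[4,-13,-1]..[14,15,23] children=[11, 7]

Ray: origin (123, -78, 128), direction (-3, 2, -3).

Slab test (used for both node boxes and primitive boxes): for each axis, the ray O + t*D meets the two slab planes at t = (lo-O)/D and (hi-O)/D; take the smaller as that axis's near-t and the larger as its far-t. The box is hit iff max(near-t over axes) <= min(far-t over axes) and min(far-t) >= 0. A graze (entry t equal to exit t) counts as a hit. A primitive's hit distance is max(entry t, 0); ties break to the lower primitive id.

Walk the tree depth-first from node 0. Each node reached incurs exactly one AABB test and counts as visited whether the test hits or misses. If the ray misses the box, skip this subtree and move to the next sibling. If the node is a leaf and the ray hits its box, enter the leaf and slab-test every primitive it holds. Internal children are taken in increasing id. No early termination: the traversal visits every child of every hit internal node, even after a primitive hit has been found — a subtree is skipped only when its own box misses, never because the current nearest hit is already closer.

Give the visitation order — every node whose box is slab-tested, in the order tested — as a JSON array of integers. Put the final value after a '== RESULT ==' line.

Walk:
N0 x:[106/3,134/3] y:[30,101/2] z:[35,49] -> hit [106/3,134/3], descend [4, 12]
  N4 x:[106/3,134/3] y:[30,101/2] z:[130/3,49] -> hit [130/3,134/3], descend [8, 9]
    N8 x:[106/3,134/3] y:[91/2,101/2] z:[47,49] -> miss, prune
    N9 x:[36,109/3] y:[30,63/2] z:[130/3,44] -> miss, prune
  N12 x:[109/3,119/3] y:[65/2,93/2] z:[35,43] -> hit [109/3,119/3], descend [7, 11]
    N7 x:[109/3,119/3] y:[73/2,93/2] z:[107/3,116/3] -> hit [73/2,116/3], descend [3, 5]
      N3 x:[38,119/3] y:[73/2,38] z:[113/3,116/3] -> hit [38,38] leaf, test {P4@t=38}
      N5 x:[109/3,115/3] y:[87/2,93/2] z:[107/3,110/3] -> miss, prune
    N11 x:[37,39] y:[65/2,67/2] z:[35,43] -> miss, prune

order=[0, 4, 8, 9, 12, 7, 3, 5, 11]  |boxes|=9  |leaves|=1  hit=P4

== RESULT ==
[0, 4, 8, 9, 12, 7, 3, 5, 11]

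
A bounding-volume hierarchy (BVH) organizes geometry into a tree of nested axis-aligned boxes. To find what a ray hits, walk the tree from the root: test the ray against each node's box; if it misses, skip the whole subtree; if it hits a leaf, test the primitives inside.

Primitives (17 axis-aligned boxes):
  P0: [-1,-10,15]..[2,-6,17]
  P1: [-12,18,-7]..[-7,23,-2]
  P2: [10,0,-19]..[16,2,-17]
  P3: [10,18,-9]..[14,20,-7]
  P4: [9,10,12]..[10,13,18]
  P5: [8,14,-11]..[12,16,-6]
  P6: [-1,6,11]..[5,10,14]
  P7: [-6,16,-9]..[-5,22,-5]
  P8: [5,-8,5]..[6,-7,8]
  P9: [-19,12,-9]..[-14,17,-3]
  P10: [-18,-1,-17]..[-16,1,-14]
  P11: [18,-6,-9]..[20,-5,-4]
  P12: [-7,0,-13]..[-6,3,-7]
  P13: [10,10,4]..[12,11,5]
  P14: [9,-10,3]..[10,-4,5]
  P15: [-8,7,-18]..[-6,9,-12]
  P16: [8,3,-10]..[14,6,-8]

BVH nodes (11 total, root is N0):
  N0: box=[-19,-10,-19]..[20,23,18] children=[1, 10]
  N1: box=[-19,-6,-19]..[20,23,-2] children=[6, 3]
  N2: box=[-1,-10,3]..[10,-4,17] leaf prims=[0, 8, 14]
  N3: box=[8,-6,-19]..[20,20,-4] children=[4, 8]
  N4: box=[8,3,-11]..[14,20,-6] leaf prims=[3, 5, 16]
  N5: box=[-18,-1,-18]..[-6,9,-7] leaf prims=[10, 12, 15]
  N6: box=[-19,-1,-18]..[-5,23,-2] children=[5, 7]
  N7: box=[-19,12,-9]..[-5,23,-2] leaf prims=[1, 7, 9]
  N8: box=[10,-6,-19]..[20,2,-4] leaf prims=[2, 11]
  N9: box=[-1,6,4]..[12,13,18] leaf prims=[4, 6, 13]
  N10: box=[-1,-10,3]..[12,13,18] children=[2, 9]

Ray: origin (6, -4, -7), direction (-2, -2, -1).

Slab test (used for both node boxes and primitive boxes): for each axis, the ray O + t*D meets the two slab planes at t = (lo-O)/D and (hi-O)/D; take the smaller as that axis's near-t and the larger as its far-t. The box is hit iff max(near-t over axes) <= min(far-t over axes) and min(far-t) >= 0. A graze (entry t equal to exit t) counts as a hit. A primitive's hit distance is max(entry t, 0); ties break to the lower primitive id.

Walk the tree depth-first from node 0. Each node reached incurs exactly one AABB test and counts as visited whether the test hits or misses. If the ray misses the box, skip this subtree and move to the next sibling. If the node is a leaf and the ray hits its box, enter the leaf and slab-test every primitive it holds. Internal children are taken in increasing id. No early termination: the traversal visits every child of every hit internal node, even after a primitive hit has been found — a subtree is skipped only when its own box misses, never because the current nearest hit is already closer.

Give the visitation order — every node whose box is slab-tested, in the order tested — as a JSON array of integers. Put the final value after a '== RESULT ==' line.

Trace the traversal:
N0 x:[-7,25/2] y:[-27/2,3] z:[-25,12] -> hit [-7,3], descend [1, 10]
  N1 x:[-7,25/2] y:[-27/2,1] z:[-5,12] -> hit [-5,1], descend [3, 6]
    N3 x:[-7,-1] y:[-12,1] z:[-3,12] -> miss, prune
    N6 x:[11/2,25/2] y:[-27/2,-3/2] z:[-5,11] -> miss, prune
  N10 x:[-3,7/2] y:[-17/2,3] z:[-25,-10] -> miss, prune

order=[0, 1, 3, 6, 10]  |boxes|=5  |leaves|=0  hit=miss

== RESULT ==
[0, 1, 3, 6, 10]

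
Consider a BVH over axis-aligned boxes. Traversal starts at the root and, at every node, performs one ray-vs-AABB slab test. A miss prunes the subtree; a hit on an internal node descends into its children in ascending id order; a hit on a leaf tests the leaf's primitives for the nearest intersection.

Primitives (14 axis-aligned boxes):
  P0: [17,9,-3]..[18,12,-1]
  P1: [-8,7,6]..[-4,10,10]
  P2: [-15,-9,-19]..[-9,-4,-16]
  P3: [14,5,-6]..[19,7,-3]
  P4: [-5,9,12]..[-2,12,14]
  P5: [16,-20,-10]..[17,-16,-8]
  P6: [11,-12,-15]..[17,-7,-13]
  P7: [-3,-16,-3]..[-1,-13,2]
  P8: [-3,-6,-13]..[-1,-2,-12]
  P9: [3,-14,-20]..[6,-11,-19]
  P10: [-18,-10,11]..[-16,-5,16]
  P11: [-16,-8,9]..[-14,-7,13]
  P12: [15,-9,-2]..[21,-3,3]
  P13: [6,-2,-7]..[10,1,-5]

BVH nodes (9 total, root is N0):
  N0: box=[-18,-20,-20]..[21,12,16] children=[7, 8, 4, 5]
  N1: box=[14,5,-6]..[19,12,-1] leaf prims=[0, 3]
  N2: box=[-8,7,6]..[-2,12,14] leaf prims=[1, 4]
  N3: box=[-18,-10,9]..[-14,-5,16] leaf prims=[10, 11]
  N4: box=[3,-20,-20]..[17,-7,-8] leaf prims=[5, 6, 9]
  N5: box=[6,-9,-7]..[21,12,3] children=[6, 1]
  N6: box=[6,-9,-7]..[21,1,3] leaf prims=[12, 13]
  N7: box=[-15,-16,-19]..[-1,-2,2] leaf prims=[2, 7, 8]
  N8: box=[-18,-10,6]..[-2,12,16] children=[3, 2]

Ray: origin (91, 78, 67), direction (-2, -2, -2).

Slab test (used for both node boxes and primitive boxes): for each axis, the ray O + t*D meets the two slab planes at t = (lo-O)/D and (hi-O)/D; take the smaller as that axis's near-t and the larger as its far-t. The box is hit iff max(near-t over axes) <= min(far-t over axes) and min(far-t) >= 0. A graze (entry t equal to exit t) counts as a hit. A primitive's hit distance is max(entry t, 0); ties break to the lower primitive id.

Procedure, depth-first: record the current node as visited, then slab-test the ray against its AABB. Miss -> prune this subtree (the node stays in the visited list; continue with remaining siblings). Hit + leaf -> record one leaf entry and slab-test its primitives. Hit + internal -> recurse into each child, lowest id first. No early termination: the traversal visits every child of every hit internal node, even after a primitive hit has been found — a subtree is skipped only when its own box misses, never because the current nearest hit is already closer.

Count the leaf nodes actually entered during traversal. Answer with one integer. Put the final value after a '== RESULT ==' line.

Trace the traversal:
N0 x:[35,109/2] y:[33,49] z:[51/2,87/2] -> hit [35,87/2], descend [4, 5, 7, 8]
  N4 x:[37,44] y:[85/2,49] z:[75/2,87/2] -> hit [85/2,87/2] leaf, test {P5(miss), P6(miss), P9(miss)}
  N5 x:[35,85/2] y:[33,87/2] z:[32,37] -> hit [35,37], descend [1, 6]
    N1 x:[36,77/2] y:[33,73/2] z:[34,73/2] -> hit [36,73/2] leaf, test {P0(miss), P3@t=36}
    N6 x:[35,85/2] y:[77/2,87/2] z:[32,37] -> miss, prune
  N7 x:[46,53] y:[40,47] z:[65/2,43] -> miss, prune
  N8 x:[93/2,109/2] y:[33,44] z:[51/2,61/2] -> miss, prune

Summary -> nodes [0, 4, 5, 1, 6, 7, 8]; box-tests=7; leaf-entries=2; first=P3

== RESULT ==
2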